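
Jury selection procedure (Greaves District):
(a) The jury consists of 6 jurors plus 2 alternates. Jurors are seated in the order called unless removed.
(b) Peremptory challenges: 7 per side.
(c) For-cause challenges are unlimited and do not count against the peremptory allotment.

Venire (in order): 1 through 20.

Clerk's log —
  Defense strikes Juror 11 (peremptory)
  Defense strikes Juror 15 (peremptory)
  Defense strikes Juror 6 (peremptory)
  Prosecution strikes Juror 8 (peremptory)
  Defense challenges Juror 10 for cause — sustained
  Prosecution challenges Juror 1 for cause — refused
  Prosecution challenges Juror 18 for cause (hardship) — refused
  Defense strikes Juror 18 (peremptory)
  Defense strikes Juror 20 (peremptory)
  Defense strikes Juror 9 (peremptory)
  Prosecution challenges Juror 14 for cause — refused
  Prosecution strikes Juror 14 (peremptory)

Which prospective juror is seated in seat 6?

Removed: #6, #8, #9, #10, #11, #14, #15, #18, #20. (#1 stays — for-cause denied.)
Filling seats in venire order through position 6: #1, #2, #3, #4, #5, #7.
So seat 6 is #7.

7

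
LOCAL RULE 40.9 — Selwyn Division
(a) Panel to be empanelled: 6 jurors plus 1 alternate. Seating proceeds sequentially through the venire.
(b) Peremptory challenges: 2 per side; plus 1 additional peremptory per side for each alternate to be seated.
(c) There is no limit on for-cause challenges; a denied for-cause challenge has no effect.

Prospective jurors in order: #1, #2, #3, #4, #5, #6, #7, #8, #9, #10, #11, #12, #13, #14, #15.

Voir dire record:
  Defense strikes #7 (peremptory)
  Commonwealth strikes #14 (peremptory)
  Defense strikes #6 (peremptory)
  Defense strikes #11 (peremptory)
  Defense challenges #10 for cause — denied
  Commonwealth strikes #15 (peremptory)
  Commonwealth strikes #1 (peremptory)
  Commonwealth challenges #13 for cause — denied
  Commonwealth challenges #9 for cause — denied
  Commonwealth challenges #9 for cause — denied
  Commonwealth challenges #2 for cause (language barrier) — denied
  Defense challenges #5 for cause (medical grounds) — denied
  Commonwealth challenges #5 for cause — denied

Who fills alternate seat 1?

Removed: #1, #6, #7, #11, #14, #15. (#2, #5, #9, #10, #13 stay — for-cause denied.)
Filling seats in venire order through position 7: #2, #3, #4, #5, #8, #9, #10.
So alternate 1 is #10.

10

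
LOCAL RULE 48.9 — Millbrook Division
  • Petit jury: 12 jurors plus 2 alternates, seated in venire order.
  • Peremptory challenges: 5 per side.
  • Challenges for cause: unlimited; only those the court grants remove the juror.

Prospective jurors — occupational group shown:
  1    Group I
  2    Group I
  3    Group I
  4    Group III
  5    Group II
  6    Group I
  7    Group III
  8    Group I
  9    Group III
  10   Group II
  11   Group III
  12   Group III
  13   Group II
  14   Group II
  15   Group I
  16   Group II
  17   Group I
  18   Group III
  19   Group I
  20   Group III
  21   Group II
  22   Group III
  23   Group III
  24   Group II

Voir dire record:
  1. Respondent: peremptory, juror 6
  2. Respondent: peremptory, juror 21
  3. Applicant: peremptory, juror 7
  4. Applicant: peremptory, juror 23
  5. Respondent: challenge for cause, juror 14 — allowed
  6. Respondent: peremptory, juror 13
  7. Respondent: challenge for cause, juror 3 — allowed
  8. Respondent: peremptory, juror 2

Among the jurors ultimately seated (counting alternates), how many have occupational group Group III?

Removed: #2, #3, #6, #7, #13, #14, #21, #23.
Seated (14 incl. alternates): #1, #4, #5, #8, #9, #10, #11, #12, #15, #16, #17, #18, #19, #20.
Of those, in Group III: #4, #9, #11, #12, #18, #20 → 6.

6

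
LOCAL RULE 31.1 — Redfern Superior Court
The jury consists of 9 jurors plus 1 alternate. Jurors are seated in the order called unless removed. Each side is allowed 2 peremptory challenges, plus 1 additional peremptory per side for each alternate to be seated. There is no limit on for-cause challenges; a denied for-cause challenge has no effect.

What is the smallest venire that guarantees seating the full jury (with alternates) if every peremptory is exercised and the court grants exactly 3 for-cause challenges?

Seats to fill: 9 + 1 alternates = 10.
Peremptories: 2 + 1×1 = 3 per side × 2 sides = 6.
For-cause removals: 3.
Minimum venire: 10 + 6 + 3 = 19.

19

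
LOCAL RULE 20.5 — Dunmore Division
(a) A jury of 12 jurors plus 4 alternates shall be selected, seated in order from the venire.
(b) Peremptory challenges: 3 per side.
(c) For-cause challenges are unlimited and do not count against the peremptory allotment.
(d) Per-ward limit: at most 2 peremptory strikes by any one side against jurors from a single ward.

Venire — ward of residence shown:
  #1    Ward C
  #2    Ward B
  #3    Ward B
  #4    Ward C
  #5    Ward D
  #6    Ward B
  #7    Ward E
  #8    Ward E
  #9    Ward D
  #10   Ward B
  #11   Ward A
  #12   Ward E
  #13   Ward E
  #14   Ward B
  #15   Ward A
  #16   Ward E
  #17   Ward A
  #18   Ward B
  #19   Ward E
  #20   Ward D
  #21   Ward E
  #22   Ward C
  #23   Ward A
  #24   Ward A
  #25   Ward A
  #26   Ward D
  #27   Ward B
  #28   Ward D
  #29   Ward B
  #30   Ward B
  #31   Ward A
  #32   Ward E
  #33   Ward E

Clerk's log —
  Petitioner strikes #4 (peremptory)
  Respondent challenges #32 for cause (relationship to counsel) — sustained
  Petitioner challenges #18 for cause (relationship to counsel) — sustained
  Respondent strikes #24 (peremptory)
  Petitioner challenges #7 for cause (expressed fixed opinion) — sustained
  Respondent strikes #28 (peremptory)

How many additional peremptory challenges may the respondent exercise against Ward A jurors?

1

Respondent peremptories so far: #24, #28 — 2 of 3 used, 1 left overall.
Against Ward A: #24 — 1 used; per-ward cap 2 leaves 1.
Binding limit: min(1, 1) = 1.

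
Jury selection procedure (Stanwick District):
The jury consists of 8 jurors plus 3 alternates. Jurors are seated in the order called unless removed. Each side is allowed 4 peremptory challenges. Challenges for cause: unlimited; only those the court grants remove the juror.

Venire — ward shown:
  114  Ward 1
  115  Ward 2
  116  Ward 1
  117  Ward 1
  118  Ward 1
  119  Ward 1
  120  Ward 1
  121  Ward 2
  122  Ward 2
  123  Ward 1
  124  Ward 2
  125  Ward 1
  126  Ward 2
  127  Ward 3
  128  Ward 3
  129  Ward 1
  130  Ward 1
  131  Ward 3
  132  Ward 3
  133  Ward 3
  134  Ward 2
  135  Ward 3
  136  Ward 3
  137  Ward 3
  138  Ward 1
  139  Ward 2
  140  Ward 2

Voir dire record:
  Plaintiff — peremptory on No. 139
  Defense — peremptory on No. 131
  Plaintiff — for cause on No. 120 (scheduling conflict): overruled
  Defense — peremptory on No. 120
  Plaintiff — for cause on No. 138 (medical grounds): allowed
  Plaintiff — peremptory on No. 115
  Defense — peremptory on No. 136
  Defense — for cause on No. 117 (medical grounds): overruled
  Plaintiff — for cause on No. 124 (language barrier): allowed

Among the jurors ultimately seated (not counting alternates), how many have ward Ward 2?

Removed: #115, #120, #124, #131, #136, #138, #139.
Seated jurors 1–8: #114, #116, #117, #118, #119, #121, #122, #123 (alternates #125, #126, #127 not counted).
Of those, in Ward 2: #121, #122 → 2.

2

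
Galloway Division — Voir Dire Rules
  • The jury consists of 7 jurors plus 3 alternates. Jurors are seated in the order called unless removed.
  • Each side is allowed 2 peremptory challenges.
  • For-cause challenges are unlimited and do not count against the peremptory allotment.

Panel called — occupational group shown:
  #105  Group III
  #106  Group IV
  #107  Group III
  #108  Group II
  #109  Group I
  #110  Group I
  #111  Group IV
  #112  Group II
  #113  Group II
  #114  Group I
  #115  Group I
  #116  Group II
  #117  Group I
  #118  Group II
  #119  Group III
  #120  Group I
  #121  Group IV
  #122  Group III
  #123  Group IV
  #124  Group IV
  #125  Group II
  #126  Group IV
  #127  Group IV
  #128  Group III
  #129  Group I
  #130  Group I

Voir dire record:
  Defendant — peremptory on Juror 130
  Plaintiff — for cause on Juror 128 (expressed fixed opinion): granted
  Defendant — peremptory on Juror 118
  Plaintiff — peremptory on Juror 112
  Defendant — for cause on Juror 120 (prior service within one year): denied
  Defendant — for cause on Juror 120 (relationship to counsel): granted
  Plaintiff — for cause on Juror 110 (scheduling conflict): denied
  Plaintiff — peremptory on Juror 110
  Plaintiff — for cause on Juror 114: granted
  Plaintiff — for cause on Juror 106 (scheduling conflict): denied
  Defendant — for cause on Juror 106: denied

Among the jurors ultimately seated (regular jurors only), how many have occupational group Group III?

Removed: #110, #112, #114, #118, #120, #128, #130.
Seated jurors 1–7: #105, #106, #107, #108, #109, #111, #113 (alternates #115, #116, #117 not counted).
Of those, in Group III: #105, #107 → 2.

2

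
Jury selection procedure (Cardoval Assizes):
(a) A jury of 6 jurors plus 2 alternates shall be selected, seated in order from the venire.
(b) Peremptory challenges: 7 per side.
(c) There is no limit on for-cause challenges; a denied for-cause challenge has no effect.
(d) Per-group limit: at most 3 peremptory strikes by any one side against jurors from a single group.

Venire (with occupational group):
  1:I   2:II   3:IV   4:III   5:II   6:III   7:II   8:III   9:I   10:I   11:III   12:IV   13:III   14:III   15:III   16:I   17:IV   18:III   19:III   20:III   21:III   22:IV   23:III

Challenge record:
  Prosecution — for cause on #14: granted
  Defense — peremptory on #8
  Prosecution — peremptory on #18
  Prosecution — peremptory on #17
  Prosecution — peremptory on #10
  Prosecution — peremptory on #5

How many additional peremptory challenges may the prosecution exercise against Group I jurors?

Prosecution peremptories so far: #18, #17, #10, #5 — 4 of 7 used, 3 left overall.
Against Group I: #10 — 1 used; per-group cap 3 leaves 2.
Binding limit: min(3, 2) = 2.

2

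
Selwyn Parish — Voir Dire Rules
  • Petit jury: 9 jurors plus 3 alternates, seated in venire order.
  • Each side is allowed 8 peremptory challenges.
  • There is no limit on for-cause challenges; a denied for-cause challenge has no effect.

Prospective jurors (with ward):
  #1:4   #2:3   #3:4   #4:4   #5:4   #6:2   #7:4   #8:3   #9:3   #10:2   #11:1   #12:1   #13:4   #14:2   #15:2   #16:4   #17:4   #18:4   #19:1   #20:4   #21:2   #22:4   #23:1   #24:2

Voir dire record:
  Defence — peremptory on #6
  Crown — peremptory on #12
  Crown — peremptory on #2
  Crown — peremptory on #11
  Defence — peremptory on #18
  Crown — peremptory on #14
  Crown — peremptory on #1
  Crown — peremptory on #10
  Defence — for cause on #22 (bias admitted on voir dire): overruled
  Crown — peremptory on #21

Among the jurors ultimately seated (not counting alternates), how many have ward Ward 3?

Removed: #1, #2, #6, #10, #11, #12, #14, #18, #21.
Seated jurors 1–9: #3, #4, #5, #7, #8, #9, #13, #15, #16 (alternates #17, #19, #20 not counted).
Of those, in Ward 3: #8, #9 → 2.

2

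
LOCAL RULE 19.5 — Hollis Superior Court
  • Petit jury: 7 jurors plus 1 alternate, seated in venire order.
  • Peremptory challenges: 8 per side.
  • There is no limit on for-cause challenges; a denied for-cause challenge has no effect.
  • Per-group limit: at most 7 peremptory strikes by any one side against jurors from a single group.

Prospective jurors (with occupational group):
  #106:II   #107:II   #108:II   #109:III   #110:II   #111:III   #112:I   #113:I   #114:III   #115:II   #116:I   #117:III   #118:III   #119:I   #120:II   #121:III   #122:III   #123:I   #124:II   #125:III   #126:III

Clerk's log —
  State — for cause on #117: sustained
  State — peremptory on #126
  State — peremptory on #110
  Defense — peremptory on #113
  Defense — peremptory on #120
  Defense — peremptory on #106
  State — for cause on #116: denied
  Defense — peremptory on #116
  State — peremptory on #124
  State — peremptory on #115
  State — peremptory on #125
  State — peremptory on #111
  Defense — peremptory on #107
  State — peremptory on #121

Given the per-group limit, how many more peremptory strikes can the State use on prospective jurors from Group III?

State peremptories so far: #126, #110, #124, #115, #125, #111, #121 — 7 of 8 used, 1 left overall.
Against Group III: #126, #125, #111, #121 — 4 used; per-group cap 7 leaves 3.
Binding limit: min(1, 3) = 1.

1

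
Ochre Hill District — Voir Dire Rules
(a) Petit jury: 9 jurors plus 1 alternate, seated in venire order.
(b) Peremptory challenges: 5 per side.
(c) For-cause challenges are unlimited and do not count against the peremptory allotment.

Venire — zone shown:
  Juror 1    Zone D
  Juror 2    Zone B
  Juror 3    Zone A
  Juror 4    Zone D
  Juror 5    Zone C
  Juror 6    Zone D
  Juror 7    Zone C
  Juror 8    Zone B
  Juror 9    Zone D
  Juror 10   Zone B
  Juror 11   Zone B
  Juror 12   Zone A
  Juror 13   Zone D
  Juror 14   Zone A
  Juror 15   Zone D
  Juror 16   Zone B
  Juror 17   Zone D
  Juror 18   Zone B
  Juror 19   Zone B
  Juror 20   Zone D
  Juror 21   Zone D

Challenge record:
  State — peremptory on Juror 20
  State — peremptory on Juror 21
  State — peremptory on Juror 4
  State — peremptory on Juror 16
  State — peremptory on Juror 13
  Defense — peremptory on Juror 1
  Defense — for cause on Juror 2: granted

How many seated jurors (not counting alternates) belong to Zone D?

Removed: #1, #2, #4, #13, #16, #20, #21.
Seated jurors 1–9: #3, #5, #6, #7, #8, #9, #10, #11, #12 (alternates #14 not counted).
Of those, in Zone D: #6, #9 → 2.

2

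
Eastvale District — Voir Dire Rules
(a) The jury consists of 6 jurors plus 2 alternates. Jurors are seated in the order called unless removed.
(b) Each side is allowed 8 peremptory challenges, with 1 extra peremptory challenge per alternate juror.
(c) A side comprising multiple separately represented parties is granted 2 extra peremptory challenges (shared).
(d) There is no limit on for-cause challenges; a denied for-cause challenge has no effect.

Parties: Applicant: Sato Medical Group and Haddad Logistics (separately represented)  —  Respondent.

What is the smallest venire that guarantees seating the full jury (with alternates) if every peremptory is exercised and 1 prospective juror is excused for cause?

Seats to fill: 6 + 2 alternates = 8.
Peremptories — Applicant: 8 + 1×2 + 2 = 12; Respondent: 8 + 1×2 = 10; total 22.
For-cause removals: 1.
Minimum venire: 8 + 22 + 1 = 31.

31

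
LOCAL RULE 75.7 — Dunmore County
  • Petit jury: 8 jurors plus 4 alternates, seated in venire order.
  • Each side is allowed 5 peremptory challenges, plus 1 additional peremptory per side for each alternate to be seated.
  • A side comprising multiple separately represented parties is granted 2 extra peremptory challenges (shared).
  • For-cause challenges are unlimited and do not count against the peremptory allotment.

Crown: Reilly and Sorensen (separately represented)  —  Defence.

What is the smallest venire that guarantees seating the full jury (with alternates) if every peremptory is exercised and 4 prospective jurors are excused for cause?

Seats to fill: 8 + 4 alternates = 12.
Peremptories — Crown: 5 + 1×4 + 2 = 11; Defence: 5 + 1×4 = 9; total 20.
For-cause removals: 4.
Minimum venire: 12 + 20 + 4 = 36.

36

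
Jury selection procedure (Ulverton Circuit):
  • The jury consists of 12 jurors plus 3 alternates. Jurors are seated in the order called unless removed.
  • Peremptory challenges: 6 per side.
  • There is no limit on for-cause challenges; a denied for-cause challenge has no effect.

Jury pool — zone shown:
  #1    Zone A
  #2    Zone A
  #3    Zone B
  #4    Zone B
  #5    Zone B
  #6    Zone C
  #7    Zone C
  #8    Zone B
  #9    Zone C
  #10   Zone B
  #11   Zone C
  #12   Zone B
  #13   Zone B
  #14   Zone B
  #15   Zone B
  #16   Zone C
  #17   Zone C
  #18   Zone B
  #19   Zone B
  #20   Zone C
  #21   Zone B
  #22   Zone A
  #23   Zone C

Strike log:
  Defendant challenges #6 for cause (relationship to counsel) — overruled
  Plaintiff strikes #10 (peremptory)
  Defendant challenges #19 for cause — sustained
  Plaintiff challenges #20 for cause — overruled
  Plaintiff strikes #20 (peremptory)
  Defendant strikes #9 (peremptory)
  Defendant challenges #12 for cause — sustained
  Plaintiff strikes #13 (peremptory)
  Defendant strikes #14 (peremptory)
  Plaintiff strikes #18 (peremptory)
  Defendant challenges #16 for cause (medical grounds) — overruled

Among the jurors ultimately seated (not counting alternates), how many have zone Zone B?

Removed: #9, #10, #12, #13, #14, #18, #19, #20.
Seated jurors 1–12: #1, #2, #3, #4, #5, #6, #7, #8, #11, #15, #16, #17 (alternates #21, #22, #23 not counted).
Of those, in Zone B: #3, #4, #5, #8, #15 → 5.

5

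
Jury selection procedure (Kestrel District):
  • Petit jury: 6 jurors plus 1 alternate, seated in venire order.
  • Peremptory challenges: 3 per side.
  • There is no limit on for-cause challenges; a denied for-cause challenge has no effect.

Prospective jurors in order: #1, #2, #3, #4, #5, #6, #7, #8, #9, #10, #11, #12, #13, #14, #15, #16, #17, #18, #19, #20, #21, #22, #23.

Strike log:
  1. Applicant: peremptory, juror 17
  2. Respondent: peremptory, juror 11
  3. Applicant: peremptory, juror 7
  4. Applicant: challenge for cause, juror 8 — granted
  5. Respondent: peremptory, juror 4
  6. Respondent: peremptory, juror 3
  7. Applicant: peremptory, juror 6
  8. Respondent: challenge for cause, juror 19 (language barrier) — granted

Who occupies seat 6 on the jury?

12

Removed: #3, #4, #6, #7, #8, #11, #17, #19.
Seating in order: seats 1–6 → #1, #2, #5, #9, #10, #12; alternates → #13.
So seat 6 is #12.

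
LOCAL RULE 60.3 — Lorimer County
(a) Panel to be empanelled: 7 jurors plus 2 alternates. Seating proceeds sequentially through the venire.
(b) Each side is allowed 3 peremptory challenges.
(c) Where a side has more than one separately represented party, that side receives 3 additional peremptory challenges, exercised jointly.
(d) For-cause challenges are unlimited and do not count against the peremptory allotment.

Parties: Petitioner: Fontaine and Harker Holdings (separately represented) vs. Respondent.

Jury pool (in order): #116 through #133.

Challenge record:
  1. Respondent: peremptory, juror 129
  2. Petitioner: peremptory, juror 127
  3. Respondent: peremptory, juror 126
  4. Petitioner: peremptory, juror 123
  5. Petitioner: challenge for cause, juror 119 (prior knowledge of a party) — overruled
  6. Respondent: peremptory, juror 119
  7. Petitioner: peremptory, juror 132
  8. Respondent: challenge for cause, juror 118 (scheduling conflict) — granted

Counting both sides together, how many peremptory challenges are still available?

Petitioner allotment: 3 base + 3 multi-party = 6. Respondent allotment: 3.
Petitioner peremptories used: #127, #123, #132 — 3 (the for-cause on #119 doesn't count).
Respondent peremptories used: #129, #126, #119 — 3 (the for-cause on #118 doesn't count).
Remaining: (6 − 3) + (3 − 3) = 3.

3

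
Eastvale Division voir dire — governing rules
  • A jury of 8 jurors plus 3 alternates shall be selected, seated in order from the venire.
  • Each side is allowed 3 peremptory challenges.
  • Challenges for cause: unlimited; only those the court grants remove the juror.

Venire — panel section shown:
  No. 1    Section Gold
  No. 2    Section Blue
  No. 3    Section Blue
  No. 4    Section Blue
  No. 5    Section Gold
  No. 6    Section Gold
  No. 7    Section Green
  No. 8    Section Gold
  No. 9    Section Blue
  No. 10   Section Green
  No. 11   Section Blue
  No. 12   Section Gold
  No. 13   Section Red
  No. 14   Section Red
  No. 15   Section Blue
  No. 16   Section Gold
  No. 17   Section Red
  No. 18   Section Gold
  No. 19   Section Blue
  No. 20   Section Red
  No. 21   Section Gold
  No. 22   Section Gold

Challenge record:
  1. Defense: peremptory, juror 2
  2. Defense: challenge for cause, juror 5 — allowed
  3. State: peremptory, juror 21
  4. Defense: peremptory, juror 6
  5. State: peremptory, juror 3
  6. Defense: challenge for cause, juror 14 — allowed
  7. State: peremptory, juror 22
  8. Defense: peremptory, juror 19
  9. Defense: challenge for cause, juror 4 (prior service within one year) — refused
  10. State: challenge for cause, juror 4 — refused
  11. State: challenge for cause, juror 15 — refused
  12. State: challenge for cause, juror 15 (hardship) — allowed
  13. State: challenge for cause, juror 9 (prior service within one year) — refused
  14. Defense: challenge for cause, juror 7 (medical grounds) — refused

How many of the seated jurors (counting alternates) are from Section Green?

Removed: #2, #3, #5, #6, #14, #15, #19, #21, #22.
Seated (11 incl. alternates): #1, #4, #7, #8, #9, #10, #11, #12, #13, #16, #17.
Of those, in Section Green: #7, #10 → 2.

2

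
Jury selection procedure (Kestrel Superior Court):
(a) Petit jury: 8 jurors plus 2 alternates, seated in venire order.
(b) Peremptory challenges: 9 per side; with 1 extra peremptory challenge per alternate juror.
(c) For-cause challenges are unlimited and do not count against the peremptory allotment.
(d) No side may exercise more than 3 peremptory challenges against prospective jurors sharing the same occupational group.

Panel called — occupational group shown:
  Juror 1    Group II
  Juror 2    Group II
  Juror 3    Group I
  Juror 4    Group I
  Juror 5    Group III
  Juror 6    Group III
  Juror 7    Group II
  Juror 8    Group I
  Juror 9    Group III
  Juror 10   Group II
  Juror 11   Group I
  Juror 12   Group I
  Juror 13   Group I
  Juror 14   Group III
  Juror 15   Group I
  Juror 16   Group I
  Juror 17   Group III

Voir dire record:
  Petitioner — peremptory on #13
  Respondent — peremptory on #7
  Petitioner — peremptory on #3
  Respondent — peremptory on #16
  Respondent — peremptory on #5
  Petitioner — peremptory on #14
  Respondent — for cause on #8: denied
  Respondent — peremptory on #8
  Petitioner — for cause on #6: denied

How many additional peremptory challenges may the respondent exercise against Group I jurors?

1

Respondent peremptories so far: #7, #16, #5, #8 — 4 of 11 used, 7 left overall.
Against Group I: #16, #8 — 2 used; per-group cap 3 leaves 1.
Binding limit: min(7, 1) = 1.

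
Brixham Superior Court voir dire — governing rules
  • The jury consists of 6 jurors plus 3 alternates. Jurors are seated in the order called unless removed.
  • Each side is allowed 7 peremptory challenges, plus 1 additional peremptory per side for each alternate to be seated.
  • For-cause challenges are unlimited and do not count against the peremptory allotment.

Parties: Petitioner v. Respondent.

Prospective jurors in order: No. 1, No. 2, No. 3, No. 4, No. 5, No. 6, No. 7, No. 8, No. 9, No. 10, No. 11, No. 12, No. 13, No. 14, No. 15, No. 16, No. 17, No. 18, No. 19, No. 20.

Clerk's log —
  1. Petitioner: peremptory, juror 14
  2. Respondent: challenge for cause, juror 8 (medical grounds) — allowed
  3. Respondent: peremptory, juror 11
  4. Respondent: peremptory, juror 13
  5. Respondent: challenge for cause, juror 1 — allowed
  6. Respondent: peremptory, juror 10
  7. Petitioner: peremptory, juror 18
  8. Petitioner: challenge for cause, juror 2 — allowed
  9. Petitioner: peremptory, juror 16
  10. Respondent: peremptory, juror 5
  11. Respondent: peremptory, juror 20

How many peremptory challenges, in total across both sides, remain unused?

12

Petitioner allotment: 7 base + 1 × 3 alternates = 10. Respondent allotment: 7 base + 1 × 3 alternates = 10.
Petitioner peremptories used: #14, #18, #16 — 3 (the for-cause on #2 doesn't count).
Respondent peremptories used: #11, #13, #10, #5, #20 — 5 (for-cause on #8, #1 don't count).
Remaining: (10 − 3) + (10 − 5) = 12.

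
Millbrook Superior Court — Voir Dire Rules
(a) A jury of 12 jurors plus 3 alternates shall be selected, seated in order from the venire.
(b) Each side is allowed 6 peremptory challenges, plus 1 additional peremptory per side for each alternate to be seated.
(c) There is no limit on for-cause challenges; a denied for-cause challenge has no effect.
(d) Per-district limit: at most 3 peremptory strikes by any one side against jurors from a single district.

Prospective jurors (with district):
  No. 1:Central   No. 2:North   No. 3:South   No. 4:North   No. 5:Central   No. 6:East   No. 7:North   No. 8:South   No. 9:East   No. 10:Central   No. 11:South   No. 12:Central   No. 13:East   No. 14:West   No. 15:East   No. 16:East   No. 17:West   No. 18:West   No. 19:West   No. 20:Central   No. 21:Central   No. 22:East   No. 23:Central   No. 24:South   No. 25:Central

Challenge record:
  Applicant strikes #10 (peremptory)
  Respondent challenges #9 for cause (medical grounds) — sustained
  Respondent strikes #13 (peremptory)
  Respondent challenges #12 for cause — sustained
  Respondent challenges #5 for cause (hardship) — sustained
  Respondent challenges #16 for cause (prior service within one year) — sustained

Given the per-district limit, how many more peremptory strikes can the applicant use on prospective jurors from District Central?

Applicant peremptories so far: #10 — 1 of 9 used, 8 left overall.
Against District Central: #10 — 1 used; per-district cap 3 leaves 2.
Binding limit: min(8, 2) = 2.

2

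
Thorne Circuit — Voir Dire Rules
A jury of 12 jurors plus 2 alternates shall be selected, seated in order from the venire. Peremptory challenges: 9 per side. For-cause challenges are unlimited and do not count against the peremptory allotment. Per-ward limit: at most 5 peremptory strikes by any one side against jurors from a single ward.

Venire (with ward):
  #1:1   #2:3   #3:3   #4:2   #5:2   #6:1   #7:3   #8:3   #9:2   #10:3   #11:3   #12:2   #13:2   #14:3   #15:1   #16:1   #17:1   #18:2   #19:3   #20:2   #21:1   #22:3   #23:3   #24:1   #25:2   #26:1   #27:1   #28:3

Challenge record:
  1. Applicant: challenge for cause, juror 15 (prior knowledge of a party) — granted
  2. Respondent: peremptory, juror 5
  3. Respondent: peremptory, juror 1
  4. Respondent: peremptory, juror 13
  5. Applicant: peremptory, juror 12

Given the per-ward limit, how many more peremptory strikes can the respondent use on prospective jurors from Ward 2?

3

Respondent peremptories so far: #5, #1, #13 — 3 of 9 used, 6 left overall.
Against Ward 2: #5, #13 — 2 used; per-ward cap 5 leaves 3.
Binding limit: min(6, 3) = 3.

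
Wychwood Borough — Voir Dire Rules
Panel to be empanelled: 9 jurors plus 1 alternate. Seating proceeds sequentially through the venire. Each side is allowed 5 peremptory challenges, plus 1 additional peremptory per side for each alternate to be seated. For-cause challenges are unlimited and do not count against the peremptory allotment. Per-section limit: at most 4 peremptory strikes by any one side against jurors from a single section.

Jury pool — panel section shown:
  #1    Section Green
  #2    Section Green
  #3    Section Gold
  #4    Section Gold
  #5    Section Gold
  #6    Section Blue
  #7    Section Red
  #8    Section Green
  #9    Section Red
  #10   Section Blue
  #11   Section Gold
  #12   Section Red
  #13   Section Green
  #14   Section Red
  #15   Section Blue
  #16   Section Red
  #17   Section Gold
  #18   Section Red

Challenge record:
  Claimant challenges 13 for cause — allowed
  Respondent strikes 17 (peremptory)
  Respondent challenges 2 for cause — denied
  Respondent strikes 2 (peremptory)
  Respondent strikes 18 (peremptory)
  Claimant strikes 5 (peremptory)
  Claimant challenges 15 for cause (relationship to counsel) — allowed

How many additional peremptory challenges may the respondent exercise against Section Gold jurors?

3

Respondent peremptories so far: #17, #2, #18 — 3 of 6 used, 3 left overall.
Against Section Gold: #17 — 1 used; per-section cap 4 leaves 3.
Binding limit: min(3, 3) = 3.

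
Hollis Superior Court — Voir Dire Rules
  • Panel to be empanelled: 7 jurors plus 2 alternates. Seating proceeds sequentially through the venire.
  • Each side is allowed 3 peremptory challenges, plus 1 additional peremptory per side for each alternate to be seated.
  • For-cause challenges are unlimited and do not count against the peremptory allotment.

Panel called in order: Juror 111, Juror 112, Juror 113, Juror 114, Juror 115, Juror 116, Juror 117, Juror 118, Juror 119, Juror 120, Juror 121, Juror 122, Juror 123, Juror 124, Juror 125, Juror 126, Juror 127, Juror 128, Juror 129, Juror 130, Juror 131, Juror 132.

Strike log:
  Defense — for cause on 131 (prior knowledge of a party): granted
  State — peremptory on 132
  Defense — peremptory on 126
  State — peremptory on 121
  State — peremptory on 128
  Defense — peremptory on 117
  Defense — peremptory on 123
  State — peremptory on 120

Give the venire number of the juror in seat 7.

Removed: #117, #120, #121, #123, #126, #128, #131, #132.
Seating in order: seats 1–7 → #111, #112, #113, #114, #115, #116, #118; alternates → #119, #122.
So seat 7 is #118.

118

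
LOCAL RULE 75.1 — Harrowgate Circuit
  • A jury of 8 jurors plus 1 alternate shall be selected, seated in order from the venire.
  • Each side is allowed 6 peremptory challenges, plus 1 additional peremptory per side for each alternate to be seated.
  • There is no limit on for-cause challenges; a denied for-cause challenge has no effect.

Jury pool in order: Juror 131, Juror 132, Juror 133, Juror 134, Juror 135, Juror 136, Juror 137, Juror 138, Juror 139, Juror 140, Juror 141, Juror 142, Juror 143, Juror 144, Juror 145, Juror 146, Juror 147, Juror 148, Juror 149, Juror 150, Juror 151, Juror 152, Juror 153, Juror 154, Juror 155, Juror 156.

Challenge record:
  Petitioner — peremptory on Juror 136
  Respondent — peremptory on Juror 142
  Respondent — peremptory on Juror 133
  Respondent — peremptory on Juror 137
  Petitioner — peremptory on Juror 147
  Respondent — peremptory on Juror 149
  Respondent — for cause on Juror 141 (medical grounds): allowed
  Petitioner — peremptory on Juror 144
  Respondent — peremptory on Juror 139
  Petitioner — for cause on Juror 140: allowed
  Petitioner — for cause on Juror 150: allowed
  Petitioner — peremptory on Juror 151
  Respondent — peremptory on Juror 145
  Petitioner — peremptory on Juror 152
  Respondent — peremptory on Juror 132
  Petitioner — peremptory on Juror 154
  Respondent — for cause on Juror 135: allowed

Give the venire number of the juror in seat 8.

155

Removed: #132, #133, #135, #136, #137, #139, #140, #141, #142, #144, #145, #147, #149, #150, #151, #152, #154.
Filling seats in venire order through position 8: #131, #134, #138, #143, #146, #148, #153, #155.
So seat 8 is #155.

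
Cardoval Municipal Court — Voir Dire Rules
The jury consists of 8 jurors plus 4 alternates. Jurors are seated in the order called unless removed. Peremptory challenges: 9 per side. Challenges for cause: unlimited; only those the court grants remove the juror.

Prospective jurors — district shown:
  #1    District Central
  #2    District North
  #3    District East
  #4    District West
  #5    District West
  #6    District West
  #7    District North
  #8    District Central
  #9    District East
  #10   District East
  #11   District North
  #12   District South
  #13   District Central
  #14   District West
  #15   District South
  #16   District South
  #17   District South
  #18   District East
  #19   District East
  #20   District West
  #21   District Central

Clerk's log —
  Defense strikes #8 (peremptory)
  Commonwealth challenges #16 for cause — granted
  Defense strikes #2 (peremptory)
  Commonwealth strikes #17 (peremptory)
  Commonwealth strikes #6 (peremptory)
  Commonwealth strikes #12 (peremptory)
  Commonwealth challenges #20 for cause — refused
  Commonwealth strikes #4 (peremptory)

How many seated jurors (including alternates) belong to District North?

Removed: #2, #4, #6, #8, #12, #16, #17.
Seated (12 incl. alternates): #1, #3, #5, #7, #9, #10, #11, #13, #14, #15, #18, #19.
Of those, in District North: #7, #11 → 2.

2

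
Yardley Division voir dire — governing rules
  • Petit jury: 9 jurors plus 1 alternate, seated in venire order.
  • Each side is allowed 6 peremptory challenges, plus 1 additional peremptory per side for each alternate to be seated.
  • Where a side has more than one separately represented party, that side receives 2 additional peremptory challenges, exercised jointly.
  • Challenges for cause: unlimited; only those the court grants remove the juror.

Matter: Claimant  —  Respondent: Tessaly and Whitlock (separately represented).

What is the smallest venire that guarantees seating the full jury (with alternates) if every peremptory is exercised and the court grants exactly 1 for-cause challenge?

27

Seats to fill: 9 + 1 alternates = 10.
Peremptories — Claimant: 6 + 1×1 = 7; Respondent: 6 + 1×1 + 2 = 9; total 16.
For-cause removals: 1.
Minimum venire: 10 + 16 + 1 = 27.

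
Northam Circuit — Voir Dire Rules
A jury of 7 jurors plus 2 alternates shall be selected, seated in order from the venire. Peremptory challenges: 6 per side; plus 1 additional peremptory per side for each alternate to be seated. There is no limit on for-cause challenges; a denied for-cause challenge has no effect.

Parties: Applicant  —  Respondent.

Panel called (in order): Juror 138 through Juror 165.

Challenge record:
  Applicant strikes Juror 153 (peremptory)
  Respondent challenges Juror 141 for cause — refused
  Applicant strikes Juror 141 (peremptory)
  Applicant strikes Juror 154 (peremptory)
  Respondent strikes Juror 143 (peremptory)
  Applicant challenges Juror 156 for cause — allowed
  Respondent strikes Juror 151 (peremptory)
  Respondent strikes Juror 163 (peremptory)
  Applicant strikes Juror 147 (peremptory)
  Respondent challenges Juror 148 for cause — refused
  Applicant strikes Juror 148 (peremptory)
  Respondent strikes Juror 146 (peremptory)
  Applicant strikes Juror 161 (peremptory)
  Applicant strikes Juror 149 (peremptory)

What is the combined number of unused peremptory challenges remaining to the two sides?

5

Applicant allotment: 6 base + 1 × 2 alternates = 8. Respondent allotment: 6 base + 1 × 2 alternates = 8.
Applicant peremptories used: #153, #141, #154, #147, #148, #161, #149 — 7 (the for-cause on #156 doesn't count).
Respondent peremptories used: #143, #151, #163, #146 — 4 (for-cause on #141, #148 don't count).
Remaining: (8 − 7) + (8 − 4) = 5.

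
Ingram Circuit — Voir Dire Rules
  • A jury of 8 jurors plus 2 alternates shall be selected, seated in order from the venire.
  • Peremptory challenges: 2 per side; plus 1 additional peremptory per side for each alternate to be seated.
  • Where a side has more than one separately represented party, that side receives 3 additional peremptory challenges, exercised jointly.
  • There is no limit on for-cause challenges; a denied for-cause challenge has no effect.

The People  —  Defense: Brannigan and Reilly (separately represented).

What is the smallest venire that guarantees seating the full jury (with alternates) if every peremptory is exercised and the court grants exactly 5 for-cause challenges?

Seats to fill: 8 + 2 alternates = 10.
Peremptories — The People: 2 + 1×2 = 4; Defense: 2 + 1×2 + 3 = 7; total 11.
For-cause removals: 5.
Minimum venire: 10 + 11 + 5 = 26.

26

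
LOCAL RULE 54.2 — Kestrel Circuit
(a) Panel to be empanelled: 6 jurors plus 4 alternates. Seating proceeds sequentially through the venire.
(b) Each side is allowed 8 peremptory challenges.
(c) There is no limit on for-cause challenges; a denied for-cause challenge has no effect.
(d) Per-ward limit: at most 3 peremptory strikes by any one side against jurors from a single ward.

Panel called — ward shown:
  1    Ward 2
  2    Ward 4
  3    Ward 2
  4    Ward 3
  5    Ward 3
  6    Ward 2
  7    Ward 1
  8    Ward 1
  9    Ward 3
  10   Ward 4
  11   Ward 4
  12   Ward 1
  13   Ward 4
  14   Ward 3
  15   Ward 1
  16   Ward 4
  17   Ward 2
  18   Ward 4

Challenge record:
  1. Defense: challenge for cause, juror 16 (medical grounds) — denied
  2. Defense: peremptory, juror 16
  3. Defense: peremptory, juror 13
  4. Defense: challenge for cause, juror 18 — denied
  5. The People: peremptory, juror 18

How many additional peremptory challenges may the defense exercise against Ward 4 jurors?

Defense peremptories so far: #16, #13 — 2 of 8 used, 6 left overall.
Against Ward 4: #16, #13 — 2 used; per-ward cap 3 leaves 1.
Binding limit: min(6, 1) = 1.

1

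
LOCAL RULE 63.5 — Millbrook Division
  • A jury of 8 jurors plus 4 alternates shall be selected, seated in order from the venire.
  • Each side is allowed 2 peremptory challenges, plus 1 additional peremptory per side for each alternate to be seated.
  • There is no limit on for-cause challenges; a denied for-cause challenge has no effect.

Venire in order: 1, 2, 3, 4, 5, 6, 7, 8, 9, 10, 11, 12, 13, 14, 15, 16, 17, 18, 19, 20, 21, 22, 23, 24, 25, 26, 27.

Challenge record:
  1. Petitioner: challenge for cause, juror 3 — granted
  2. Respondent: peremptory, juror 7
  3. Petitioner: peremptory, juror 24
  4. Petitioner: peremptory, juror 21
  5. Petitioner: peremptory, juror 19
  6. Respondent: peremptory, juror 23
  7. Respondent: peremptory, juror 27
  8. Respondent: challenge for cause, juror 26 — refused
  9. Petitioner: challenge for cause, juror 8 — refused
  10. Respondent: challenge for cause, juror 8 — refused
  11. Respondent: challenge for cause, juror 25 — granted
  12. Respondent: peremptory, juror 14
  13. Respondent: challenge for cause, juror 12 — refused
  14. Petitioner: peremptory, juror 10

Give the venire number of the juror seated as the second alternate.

13

Removed: #3, #7, #10, #14, #19, #21, #23, #24, #25, #27. (#8, #12, #26 stay — for-cause denied.)
Seating in order: seats 1–8 → #1, #2, #4, #5, #6, #8, #9, #11; alternates → #12, #13, #15, #16.
So alternate 2 is #13.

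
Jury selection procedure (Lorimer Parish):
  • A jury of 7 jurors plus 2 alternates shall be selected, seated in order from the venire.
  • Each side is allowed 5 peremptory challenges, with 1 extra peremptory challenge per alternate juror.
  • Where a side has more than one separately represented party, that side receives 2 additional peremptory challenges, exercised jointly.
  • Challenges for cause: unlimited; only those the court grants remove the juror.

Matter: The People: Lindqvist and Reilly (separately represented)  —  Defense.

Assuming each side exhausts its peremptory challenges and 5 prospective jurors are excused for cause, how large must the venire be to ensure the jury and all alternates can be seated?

Seats to fill: 7 + 2 alternates = 9.
Peremptories — The People: 5 + 1×2 + 2 = 9; Defense: 5 + 1×2 = 7; total 16.
For-cause removals: 5.
Minimum venire: 9 + 16 + 5 = 30.

30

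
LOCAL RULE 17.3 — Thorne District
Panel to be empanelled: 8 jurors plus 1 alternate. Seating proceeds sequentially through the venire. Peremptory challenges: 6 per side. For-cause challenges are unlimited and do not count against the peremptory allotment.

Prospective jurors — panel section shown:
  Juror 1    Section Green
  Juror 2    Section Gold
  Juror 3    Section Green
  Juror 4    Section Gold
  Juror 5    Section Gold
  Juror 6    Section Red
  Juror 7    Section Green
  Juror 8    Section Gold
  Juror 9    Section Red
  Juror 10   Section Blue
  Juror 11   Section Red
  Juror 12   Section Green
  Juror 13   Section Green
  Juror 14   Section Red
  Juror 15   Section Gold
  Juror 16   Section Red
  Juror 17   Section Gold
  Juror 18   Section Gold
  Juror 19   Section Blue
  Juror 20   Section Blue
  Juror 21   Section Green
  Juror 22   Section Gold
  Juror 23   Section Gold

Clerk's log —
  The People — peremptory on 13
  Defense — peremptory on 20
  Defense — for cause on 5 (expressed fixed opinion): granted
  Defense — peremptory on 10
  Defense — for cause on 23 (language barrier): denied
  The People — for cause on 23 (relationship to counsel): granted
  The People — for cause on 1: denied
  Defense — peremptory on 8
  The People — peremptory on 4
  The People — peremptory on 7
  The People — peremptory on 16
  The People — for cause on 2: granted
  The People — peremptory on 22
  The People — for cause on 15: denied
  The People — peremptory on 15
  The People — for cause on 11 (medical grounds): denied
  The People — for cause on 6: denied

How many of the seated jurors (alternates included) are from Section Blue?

0

Removed: #2, #4, #5, #7, #8, #10, #13, #15, #16, #20, #22, #23.
Seated (9 incl. alternates): #1, #3, #6, #9, #11, #12, #14, #17, #18.
None of those are in Section Blue → 0.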